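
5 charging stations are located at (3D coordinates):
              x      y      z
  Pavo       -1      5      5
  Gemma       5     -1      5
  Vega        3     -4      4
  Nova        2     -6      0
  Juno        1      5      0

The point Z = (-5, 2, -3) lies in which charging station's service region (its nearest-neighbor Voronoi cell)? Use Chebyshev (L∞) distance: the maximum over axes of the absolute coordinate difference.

Juno

d(Z, Pavo) = max(4, 3, 8) = 8
d(Z, Gemma) = max(10, 3, 8) = 10
d(Z, Vega) = max(8, 6, 7) = 8
d(Z, Nova) = max(7, 8, 3) = 8
d(Z, Juno) = max(6, 3, 3) = 6
The smallest is to Juno, so Z lies in the Voronoi region of Juno.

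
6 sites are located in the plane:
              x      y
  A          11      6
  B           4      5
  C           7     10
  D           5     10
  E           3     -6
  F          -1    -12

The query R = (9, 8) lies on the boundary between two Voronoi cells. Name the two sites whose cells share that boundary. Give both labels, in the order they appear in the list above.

Squared distances from R to each site:
|RA|² = 4 + 4 = 8
|RB|² = 25 + 9 = 34
|RC|² = 4 + 4 = 8
|RD|² = 16 + 4 = 20
|RE|² = 36 + 196 = 232
|RF|² = 100 + 400 = 500
R is equidistant from A and C (both at squared distance 8), and every other site is strictly farther — so R lies on the A–C Voronoi edge.

A and C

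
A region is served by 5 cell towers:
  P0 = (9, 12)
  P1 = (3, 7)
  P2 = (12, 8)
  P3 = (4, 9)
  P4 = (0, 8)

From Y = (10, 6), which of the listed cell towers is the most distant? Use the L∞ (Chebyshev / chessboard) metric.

P4

d(Y,P0) = max(1, 6) = 6
d(Y,P1) = max(7, 1) = 7
d(Y,P2) = max(2, 2) = 2
d(Y,P3) = max(6, 3) = 6
d(Y,P4) = max(10, 2) = 10
The largest is to P4.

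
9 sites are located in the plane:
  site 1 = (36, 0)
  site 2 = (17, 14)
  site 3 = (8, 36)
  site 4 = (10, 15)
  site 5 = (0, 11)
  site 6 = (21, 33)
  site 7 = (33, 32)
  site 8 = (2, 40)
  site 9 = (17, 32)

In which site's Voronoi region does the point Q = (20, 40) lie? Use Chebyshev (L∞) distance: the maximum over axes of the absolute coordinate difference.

site 6

d(Q, site 1) = max(16, 40) = 40
d(Q, site 2) = max(3, 26) = 26
d(Q, site 3) = max(12, 4) = 12
d(Q, site 4) = max(10, 25) = 25
d(Q, site 5) = max(20, 29) = 29
d(Q, site 6) = max(1, 7) = 7
d(Q, site 7) = max(13, 8) = 13
d(Q, site 8) = max(18, 0) = 18
d(Q, site 9) = max(3, 8) = 8
site 6 is nearest.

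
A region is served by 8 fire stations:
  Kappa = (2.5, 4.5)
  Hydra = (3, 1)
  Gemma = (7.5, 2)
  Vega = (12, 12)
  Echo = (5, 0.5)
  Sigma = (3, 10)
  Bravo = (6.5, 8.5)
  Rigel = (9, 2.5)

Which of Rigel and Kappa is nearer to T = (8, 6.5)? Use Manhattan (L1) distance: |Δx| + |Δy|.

Rigel

d(T, Rigel) = |8−9| + |6.5−2.5| = 1 + 4 = 5
d(T, Kappa) = |8−2.5| + |6.5−4.5| = 5.5 + 2 = 7.5
5 < 7.5, so Rigel is closer.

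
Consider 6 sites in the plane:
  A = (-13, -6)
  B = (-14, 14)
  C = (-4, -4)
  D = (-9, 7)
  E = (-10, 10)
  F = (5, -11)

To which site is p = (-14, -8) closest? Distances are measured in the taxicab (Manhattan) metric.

A

d(p,A) = |-14−(-13)| + |-8−(-6)| = 1 + 2 = 3
d(p,B) = |-14−(-14)| + |-8−14| = 0 + 22 = 22
d(p,C) = |-14−(-4)| + |-8−(-4)| = 10 + 4 = 14
d(p,D) = |-14−(-9)| + |-8−7| = 5 + 15 = 20
d(p,E) = |-14−(-10)| + |-8−10| = 4 + 18 = 22
d(p,F) = |-14−5| + |-8−(-11)| = 19 + 3 = 22
Minimum is at A.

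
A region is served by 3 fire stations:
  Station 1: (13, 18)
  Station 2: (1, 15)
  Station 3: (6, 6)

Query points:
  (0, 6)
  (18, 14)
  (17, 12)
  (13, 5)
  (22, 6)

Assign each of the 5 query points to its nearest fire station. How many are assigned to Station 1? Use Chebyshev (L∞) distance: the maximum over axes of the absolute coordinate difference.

3

(0, 6) — d to each: Station 1:13, Station 2:9, Station 3:6 → nearest is Station 3
(18, 14) — d to each: Station 1:5, Station 2:17, Station 3:12 → nearest is Station 1
(17, 12) — d to each: Station 1:6, Station 2:16, Station 3:11 → nearest is Station 1
(13, 5) — d to each: Station 1:13, Station 2:12, Station 3:7 → nearest is Station 3
(22, 6) — d to each: Station 1:12, Station 2:21, Station 3:16 → nearest is Station 1
3 of the 5 points have Station 1 as nearest.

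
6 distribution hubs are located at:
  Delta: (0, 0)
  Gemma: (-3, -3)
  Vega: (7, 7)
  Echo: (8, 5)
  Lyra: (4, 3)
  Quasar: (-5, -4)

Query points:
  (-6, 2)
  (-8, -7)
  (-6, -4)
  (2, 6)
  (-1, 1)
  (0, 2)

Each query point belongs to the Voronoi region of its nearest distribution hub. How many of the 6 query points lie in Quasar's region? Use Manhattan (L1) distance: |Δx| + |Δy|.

(-6, 2) — d to each: Delta:8, Gemma:8, Vega:18, Echo:17, Lyra:11, Quasar:7 → nearest is Quasar
(-8, -7) — d to each: Delta:15, Gemma:9, Vega:29, Echo:28, Lyra:22, Quasar:6 → nearest is Quasar
(-6, -4) — d to each: Delta:10, Gemma:4, Vega:24, Echo:23, Lyra:17, Quasar:1 → nearest is Quasar
(2, 6) — d to each: Delta:8, Gemma:14, Vega:6, Echo:7, Lyra:5, Quasar:17 → nearest is Lyra
(-1, 1) — d to each: Delta:2, Gemma:6, Vega:14, Echo:13, Lyra:7, Quasar:9 → nearest is Delta
(0, 2) — d to each: Delta:2, Gemma:8, Vega:12, Echo:11, Lyra:5, Quasar:11 → nearest is Delta
3 of the 6 points have Quasar as nearest.

3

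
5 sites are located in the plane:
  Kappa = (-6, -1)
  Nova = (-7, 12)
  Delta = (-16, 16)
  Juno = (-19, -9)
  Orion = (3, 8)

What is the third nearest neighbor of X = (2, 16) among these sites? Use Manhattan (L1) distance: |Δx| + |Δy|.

d(X, Kappa) = |2−(-6)| + |16−(-1)| = 8 + 17 = 25
d(X, Nova) = |2−(-7)| + |16−12| = 9 + 4 = 13
d(X, Delta) = |2−(-16)| + |16−16| = 18 + 0 = 18
d(X, Juno) = |2−(-19)| + |16−(-9)| = 21 + 25 = 46
d(X, Orion) = |2−3| + |16−8| = 1 + 8 = 9
Sorted ascending: Orion, Nova, Delta, Kappa, … — the third-nearest is Delta.

Delta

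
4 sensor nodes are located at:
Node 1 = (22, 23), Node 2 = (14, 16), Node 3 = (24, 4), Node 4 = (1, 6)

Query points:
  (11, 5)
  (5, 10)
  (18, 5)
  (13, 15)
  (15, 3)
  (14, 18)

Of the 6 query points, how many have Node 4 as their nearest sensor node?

(11, 5) — d² to each: Node 1:445, Node 2:130, Node 3:170, Node 4:101 → nearest is Node 4
(5, 10) — d² to each: Node 1:458, Node 2:117, Node 3:397, Node 4:32 → nearest is Node 4
(18, 5) — d² to each: Node 1:340, Node 2:137, Node 3:37, Node 4:290 → nearest is Node 3
(13, 15) — d² to each: Node 1:145, Node 2:2, Node 3:242, Node 4:225 → nearest is Node 2
(15, 3) — d² to each: Node 1:449, Node 2:170, Node 3:82, Node 4:205 → nearest is Node 3
(14, 18) — d² to each: Node 1:89, Node 2:4, Node 3:296, Node 4:313 → nearest is Node 2
2 of the 6 points have Node 4 as nearest.

2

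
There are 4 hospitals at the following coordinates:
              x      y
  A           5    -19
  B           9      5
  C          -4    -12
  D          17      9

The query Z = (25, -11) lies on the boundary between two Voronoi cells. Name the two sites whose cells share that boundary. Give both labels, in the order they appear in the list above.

Squared distances from Z to each site:
|ZA|² = 400 + 64 = 464
|ZB|² = 256 + 256 = 512
|ZC|² = 841 + 1 = 842
|ZD|² = 64 + 400 = 464
Z is equidistant from A and D (both at squared distance 464), and every other site is strictly farther — so Z lies on the A–D Voronoi edge.

A and D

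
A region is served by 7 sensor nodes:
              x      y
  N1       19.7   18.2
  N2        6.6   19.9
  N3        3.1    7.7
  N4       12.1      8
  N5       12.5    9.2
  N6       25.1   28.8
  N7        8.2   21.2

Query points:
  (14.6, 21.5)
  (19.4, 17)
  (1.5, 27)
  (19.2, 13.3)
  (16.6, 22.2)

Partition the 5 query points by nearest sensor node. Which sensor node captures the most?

(14.6, 21.5) — d² to each: N1:36.9, N2:66.56, N3:322.69, N4:188.5, N5:155.7, N6:163.54, N7:41.05 → nearest is N1
(19.4, 17) — d² to each: N1:1.53, N2:172.25, N3:352.18, N4:134.29, N5:108.45, N6:171.73, N7:143.08 → nearest is N1
(1.5, 27) — d² to each: N1:408.68, N2:76.42, N3:375.05, N4:473.36, N5:437.84, N6:560.2, N7:78.53 → nearest is N2
(19.2, 13.3) — d² to each: N1:24.26, N2:202.32, N3:290.57, N4:78.5, N5:61.7, N6:275.06, N7:183.41 → nearest is N1
(16.6, 22.2) — d² to each: N1:25.61, N2:105.29, N3:392.5, N4:221.89, N5:185.81, N6:115.81, N7:71.56 → nearest is N1
Tally — N1:4, N2:1. N1 captures the most (4).

N1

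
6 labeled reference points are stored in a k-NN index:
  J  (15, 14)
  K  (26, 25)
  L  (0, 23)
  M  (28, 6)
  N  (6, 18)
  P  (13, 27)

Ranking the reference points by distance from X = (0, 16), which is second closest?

L

Since √ is increasing, it suffices to compare squared distances:
|XJ|² = (0−15)² + (16−14)² = 225 + 4 = 229
|XK|² = (0−26)² + (16−25)² = 676 + 81 = 757
|XL|² = (0−0)² + (16−23)² = 0 + 49 = 49
|XM|² = (0−28)² + (16−6)² = 784 + 100 = 884
|XN|² = (0−6)² + (16−18)² = 36 + 4 = 40
|XP|² = (0−13)² + (16−27)² = 169 + 121 = 290
Sorted ascending: N, L, J, … — the second-nearest is L.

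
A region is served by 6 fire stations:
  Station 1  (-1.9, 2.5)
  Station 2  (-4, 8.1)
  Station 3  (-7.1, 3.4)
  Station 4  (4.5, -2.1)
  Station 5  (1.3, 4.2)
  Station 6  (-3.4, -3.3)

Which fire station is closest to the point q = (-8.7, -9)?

Since √ is increasing, it suffices to compare squared distances:
d²(q, Station 1) = (-8.7−(-1.9))² + (-9−2.5)² = 46.24 + 132.25 = 178.49
d²(q, Station 2) = (-8.7−(-4))² + (-9−8.1)² = 22.09 + 292.41 = 314.5
d²(q, Station 3) = (-8.7−(-7.1))² + (-9−3.4)² = 2.56 + 153.76 = 156.32
d²(q, Station 4) = (-8.7−4.5)² + (-9−(-2.1))² = 174.24 + 47.61 = 221.85
d²(q, Station 5) = (-8.7−1.3)² + (-9−4.2)² = 100 + 174.24 = 274.24
d²(q, Station 6) = (-8.7−(-3.4))² + (-9−(-3.3))² = 28.09 + 32.49 = 60.58
The smallest is to Station 6, so q lies in the Voronoi region of Station 6.

Station 6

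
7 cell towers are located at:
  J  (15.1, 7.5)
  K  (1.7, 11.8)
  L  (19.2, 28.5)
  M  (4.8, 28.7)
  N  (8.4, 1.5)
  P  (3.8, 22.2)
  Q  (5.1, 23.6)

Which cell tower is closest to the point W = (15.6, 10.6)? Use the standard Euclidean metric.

Compare squared distances (the ordering matches that of the actual distances):
|WJ|² = (15.6−15.1)² + (10.6−7.5)² = 0.25 + 9.61 = 9.86
|WK|² = (15.6−1.7)² + (10.6−11.8)² = 193.21 + 1.44 = 194.65
|WL|² = (15.6−19.2)² + (10.6−28.5)² = 12.96 + 320.41 = 333.37
|WM|² = (15.6−4.8)² + (10.6−28.7)² = 116.64 + 327.61 = 444.25
|WN|² = (15.6−8.4)² + (10.6−1.5)² = 51.84 + 82.81 = 134.65
|WP|² = (15.6−3.8)² + (10.6−22.2)² = 139.24 + 134.56 = 273.8
|WQ|² = (15.6−5.1)² + (10.6−23.6)² = 110.25 + 169 = 279.25
The smallest is to J, so W lies in the Voronoi region of J.

J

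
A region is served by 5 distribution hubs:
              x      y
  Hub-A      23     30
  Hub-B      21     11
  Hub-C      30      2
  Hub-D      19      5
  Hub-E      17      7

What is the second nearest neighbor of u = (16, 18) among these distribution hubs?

Since √ is increasing, it suffices to compare squared distances:
d²(u, Hub-A) = (16−23)² + (18−30)² = 49 + 144 = 193
d²(u, Hub-B) = (16−21)² + (18−11)² = 25 + 49 = 74
d²(u, Hub-C) = (16−30)² + (18−2)² = 196 + 256 = 452
d²(u, Hub-D) = (16−19)² + (18−5)² = 9 + 169 = 178
d²(u, Hub-E) = (16−17)² + (18−7)² = 1 + 121 = 122
Sorted ascending: Hub-B, Hub-E, Hub-D, … — the second-nearest is Hub-E.

Hub-E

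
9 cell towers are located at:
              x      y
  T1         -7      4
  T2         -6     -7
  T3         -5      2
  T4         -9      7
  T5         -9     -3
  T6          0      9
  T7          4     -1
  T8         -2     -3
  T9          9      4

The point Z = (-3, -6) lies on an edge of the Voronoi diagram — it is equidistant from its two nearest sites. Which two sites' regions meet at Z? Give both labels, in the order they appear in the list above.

T2 and T8

Squared distances from Z to each site:
|ZT1|² = (-3−(-7))² + (-6−4)² = 16 + 100 = 116
|ZT2|² = (-3−(-6))² + (-6−(-7))² = 9 + 1 = 10
|ZT3|² = (-3−(-5))² + (-6−2)² = 4 + 64 = 68
|ZT4|² = (-3−(-9))² + (-6−7)² = 36 + 169 = 205
|ZT5|² = (-3−(-9))² + (-6−(-3))² = 36 + 9 = 45
|ZT6|² = (-3−0)² + (-6−9)² = 9 + 225 = 234
|ZT7|² = (-3−4)² + (-6−(-1))² = 49 + 25 = 74
|ZT8|² = (-3−(-2))² + (-6−(-3))² = 1 + 9 = 10
|ZT9|² = (-3−9)² + (-6−4)² = 144 + 100 = 244
Z is equidistant from T2 and T8 (both at squared distance 10), and every other site is strictly farther — so Z lies on the T2–T8 Voronoi edge.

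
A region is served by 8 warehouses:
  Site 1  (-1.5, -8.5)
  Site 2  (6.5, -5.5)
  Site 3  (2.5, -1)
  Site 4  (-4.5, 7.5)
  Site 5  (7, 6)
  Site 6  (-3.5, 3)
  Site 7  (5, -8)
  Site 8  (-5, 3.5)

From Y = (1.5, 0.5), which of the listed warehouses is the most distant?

Site 1

Compare squared distances (the ordering matches that of the actual distances):
d²(Y, Site 1) = 9 + 81 = 90
d²(Y, Site 2) = 25 + 36 = 61
d²(Y, Site 3) = 1 + 2.25 = 3.25
d²(Y, Site 4) = 36 + 49 = 85
d²(Y, Site 5) = 30.25 + 30.25 = 60.5
d²(Y, Site 6) = 25 + 6.25 = 31.25
d²(Y, Site 7) = 12.25 + 72.25 = 84.5
d²(Y, Site 8) = 42.25 + 9 = 51.25
The largest is to Site 1.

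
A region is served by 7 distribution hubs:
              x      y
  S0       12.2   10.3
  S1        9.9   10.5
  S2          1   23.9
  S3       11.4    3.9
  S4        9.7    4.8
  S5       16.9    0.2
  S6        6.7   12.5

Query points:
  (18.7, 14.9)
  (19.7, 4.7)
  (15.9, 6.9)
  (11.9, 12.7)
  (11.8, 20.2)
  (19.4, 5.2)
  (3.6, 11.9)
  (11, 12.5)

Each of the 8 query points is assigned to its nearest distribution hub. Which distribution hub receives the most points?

(18.7, 14.9) — d² to each: S0:63.41, S1:96.8, S2:394.29, S3:174.29, S4:183.01, S5:219.33, S6:149.76 → nearest is S0
(19.7, 4.7) — d² to each: S0:87.61, S1:129.68, S2:718.33, S3:69.53, S4:100.01, S5:28.09, S6:229.84 → nearest is S5
(15.9, 6.9) — d² to each: S0:25.25, S1:48.96, S2:511.01, S3:29.25, S4:42.85, S5:45.89, S6:116 → nearest is S0
(11.9, 12.7) — d² to each: S0:5.85, S1:8.84, S2:244.25, S3:77.69, S4:67.25, S5:181.25, S6:27.08 → nearest is S0
(11.8, 20.2) — d² to each: S0:98.17, S1:97.7, S2:130.33, S3:265.85, S4:241.57, S5:426.01, S6:85.3 → nearest is S6
(19.4, 5.2) — d² to each: S0:77.85, S1:118.34, S2:688.25, S3:65.69, S4:94.25, S5:31.25, S6:214.58 → nearest is S5
(3.6, 11.9) — d² to each: S0:76.52, S1:41.65, S2:150.76, S3:124.84, S4:87.62, S5:313.78, S6:9.97 → nearest is S6
(11, 12.5) — d² to each: S0:6.28, S1:5.21, S2:229.96, S3:74.12, S4:60.98, S5:186.1, S6:18.49 → nearest is S1
Tally — S0:3, S1:1, S5:2, S6:2. S0 captures the most (3).

S0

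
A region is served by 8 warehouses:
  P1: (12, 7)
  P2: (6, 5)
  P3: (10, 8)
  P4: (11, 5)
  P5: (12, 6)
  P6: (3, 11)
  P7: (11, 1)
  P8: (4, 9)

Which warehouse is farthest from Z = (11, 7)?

P6

Compare squared distances (the ordering matches that of the actual distances):
|ZP1|² = (11−12)² + (7−7)² = 1 + 0 = 1
|ZP2|² = (11−6)² + (7−5)² = 25 + 4 = 29
|ZP3|² = (11−10)² + (7−8)² = 1 + 1 = 2
|ZP4|² = (11−11)² + (7−5)² = 0 + 4 = 4
|ZP5|² = (11−12)² + (7−6)² = 1 + 1 = 2
|ZP6|² = (11−3)² + (7−11)² = 64 + 16 = 80
|ZP7|² = (11−11)² + (7−1)² = 0 + 36 = 36
|ZP8|² = (11−4)² + (7−9)² = 49 + 4 = 53
The largest is to P6.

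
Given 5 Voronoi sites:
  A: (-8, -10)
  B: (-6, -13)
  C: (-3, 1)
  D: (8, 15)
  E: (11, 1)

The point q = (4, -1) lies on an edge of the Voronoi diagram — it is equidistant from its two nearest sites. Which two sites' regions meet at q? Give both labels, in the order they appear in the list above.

C and E

Squared distances from q to each site:
|qA|² = (4−(-8))² + (-1−(-10))² = 144 + 81 = 225
|qB|² = (4−(-6))² + (-1−(-13))² = 100 + 144 = 244
|qC|² = (4−(-3))² + (-1−1)² = 49 + 4 = 53
|qD|² = (4−8)² + (-1−15)² = 16 + 256 = 272
|qE|² = (4−11)² + (-1−1)² = 49 + 4 = 53
q is equidistant from C and E (both at squared distance 53), and every other site is strictly farther — so q lies on the C–E Voronoi edge.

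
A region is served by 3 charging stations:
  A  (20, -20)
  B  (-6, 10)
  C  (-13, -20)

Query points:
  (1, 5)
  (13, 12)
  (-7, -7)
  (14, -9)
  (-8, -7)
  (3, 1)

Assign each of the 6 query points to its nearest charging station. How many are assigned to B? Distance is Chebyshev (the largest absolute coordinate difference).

3

(1, 5) — d to each: A:25, B:7, C:25 → nearest is B
(13, 12) — d to each: A:32, B:19, C:32 → nearest is B
(-7, -7) — d to each: A:27, B:17, C:13 → nearest is C
(14, -9) — d to each: A:11, B:20, C:27 → nearest is A
(-8, -7) — d to each: A:28, B:17, C:13 → nearest is C
(3, 1) — d to each: A:21, B:9, C:21 → nearest is B
3 of the 6 points have B as nearest.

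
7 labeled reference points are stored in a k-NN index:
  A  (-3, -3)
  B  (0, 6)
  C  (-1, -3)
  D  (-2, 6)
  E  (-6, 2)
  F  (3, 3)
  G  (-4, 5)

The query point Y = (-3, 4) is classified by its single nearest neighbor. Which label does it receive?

G

Since √ is increasing, it suffices to compare squared distances:
|YA|² = (-3−(-3))² + (4−(-3))² = 0 + 49 = 49
|YB|² = (-3−0)² + (4−6)² = 9 + 4 = 13
|YC|² = (-3−(-1))² + (4−(-3))² = 4 + 49 = 53
|YD|² = (-3−(-2))² + (4−6)² = 1 + 4 = 5
|YE|² = (-3−(-6))² + (4−2)² = 9 + 4 = 13
|YF|² = (-3−3)² + (4−3)² = 36 + 1 = 37
|YG|² = (-3−(-4))² + (4−5)² = 1 + 1 = 2
G is nearest.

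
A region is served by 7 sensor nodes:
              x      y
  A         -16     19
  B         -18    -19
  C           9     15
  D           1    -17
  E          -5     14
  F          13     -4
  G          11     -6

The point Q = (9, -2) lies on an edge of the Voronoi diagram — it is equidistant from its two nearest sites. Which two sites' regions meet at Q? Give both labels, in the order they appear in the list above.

Squared distances from Q to each site:
|QA|² = (9−(-16))² + (-2−19)² = 625 + 441 = 1066
|QB|² = (9−(-18))² + (-2−(-19))² = 729 + 289 = 1018
|QC|² = (9−9)² + (-2−15)² = 0 + 289 = 289
|QD|² = (9−1)² + (-2−(-17))² = 64 + 225 = 289
|QE|² = (9−(-5))² + (-2−14)² = 196 + 256 = 452
|QF|² = (9−13)² + (-2−(-4))² = 16 + 4 = 20
|QG|² = (9−11)² + (-2−(-6))² = 4 + 16 = 20
Q is equidistant from F and G (both at squared distance 20), and every other site is strictly farther — so Q lies on the F–G Voronoi edge.

F and G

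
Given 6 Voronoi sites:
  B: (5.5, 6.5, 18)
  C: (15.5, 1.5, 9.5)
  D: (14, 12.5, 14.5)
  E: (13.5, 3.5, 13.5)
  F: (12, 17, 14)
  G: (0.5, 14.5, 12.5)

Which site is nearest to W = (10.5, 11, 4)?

D

Since √ is increasing, it suffices to compare squared distances:
|WB|² = (10.5−5.5)² + (11−6.5)² + (4−18)² = 25 + 20.25 + 196 = 241.25
|WC|² = (10.5−15.5)² + (11−1.5)² + (4−9.5)² = 25 + 90.25 + 30.25 = 145.5
|WD|² = (10.5−14)² + (11−12.5)² + (4−14.5)² = 12.25 + 2.25 + 110.25 = 124.75
|WE|² = (10.5−13.5)² + (11−3.5)² + (4−13.5)² = 9 + 56.25 + 90.25 = 155.5
|WF|² = (10.5−12)² + (11−17)² + (4−14)² = 2.25 + 36 + 100 = 138.25
|WG|² = (10.5−0.5)² + (11−14.5)² + (4−12.5)² = 100 + 12.25 + 72.25 = 184.5
Minimum is at D.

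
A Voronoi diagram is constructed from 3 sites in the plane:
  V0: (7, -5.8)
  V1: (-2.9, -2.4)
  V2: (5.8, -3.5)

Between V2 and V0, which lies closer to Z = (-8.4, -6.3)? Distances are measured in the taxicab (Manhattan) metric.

V0

d(Z,V2) = |-8.4−5.8| + |-6.3−(-3.5)| = 14.2 + 2.8 = 17
d(Z,V0) = |-8.4−7| + |-6.3−(-5.8)| = 15.4 + 0.5 = 15.9
17 > 15.9, so V0 is closer.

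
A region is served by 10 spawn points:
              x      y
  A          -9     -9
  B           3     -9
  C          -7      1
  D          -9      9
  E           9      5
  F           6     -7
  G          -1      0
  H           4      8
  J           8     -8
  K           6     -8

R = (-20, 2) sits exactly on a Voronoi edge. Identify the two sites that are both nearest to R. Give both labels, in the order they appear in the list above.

C and D

Squared distances from R to each site:
|RA|² = (-20−(-9))² + (2−(-9))² = 121 + 121 = 242
|RB|² = (-20−3)² + (2−(-9))² = 529 + 121 = 650
|RC|² = (-20−(-7))² + (2−1)² = 169 + 1 = 170
|RD|² = (-20−(-9))² + (2−9)² = 121 + 49 = 170
|RE|² = (-20−9)² + (2−5)² = 841 + 9 = 850
|RF|² = (-20−6)² + (2−(-7))² = 676 + 81 = 757
|RG|² = (-20−(-1))² + (2−0)² = 361 + 4 = 365
|RH|² = (-20−4)² + (2−8)² = 576 + 36 = 612
|RJ|² = (-20−8)² + (2−(-8))² = 784 + 100 = 884
|RK|² = (-20−6)² + (2−(-8))² = 676 + 100 = 776
R is equidistant from C and D (both at squared distance 170), and every other site is strictly farther — so R lies on the C–D Voronoi edge.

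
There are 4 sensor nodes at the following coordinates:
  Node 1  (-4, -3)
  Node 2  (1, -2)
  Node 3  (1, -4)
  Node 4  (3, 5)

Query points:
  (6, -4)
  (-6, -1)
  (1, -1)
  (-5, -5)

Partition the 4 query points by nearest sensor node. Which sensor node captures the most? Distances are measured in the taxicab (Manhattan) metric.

(6, -4) — d to each: Node 1:11, Node 2:7, Node 3:5, Node 4:12 → nearest is Node 3
(-6, -1) — d to each: Node 1:4, Node 2:8, Node 3:10, Node 4:15 → nearest is Node 1
(1, -1) — d to each: Node 1:7, Node 2:1, Node 3:3, Node 4:8 → nearest is Node 2
(-5, -5) — d to each: Node 1:3, Node 2:9, Node 3:7, Node 4:18 → nearest is Node 1
Tally — Node 1:2, Node 2:1, Node 3:1. Node 1 captures the most (2).

Node 1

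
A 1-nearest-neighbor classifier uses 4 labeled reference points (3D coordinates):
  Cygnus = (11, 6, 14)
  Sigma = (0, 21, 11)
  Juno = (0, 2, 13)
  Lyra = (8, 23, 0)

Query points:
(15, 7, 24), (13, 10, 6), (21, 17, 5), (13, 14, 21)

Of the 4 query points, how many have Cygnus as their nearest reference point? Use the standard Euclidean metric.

3

(15, 7, 24) — d² to each: Cygnus:117, Sigma:590, Juno:371, Lyra:881 → nearest is Cygnus
(13, 10, 6) — d² to each: Cygnus:84, Sigma:315, Juno:282, Lyra:230 → nearest is Cygnus
(21, 17, 5) — d² to each: Cygnus:302, Sigma:493, Juno:730, Lyra:230 → nearest is Lyra
(13, 14, 21) — d² to each: Cygnus:117, Sigma:318, Juno:377, Lyra:547 → nearest is Cygnus
3 of the 4 points have Cygnus as nearest.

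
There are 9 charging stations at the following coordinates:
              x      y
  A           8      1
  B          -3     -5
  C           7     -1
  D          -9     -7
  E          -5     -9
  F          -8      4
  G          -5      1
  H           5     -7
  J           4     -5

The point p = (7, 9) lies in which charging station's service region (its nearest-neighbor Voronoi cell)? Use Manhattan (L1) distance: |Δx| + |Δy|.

A

d(p,A) = |7−8| + |9−1| = 1 + 8 = 9
d(p,B) = |7−(-3)| + |9−(-5)| = 10 + 14 = 24
d(p,C) = |7−7| + |9−(-1)| = 0 + 10 = 10
d(p,D) = |7−(-9)| + |9−(-7)| = 16 + 16 = 32
d(p,E) = |7−(-5)| + |9−(-9)| = 12 + 18 = 30
d(p,F) = |7−(-8)| + |9−4| = 15 + 5 = 20
d(p,G) = |7−(-5)| + |9−1| = 12 + 8 = 20
d(p,H) = |7−5| + |9−(-7)| = 2 + 16 = 18
d(p,J) = |7−4| + |9−(-5)| = 3 + 14 = 17
A is nearest.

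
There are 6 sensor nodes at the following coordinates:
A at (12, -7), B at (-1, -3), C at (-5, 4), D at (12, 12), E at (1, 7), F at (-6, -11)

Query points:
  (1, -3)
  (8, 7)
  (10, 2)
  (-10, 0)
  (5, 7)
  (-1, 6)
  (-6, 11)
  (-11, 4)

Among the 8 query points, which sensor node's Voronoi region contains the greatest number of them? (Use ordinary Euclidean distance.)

(1, -3) — d² to each: A:137, B:4, C:85, D:346, E:100, F:113 → nearest is B
(8, 7) — d² to each: A:212, B:181, C:178, D:41, E:49, F:520 → nearest is D
(10, 2) — d² to each: A:85, B:146, C:229, D:104, E:106, F:425 → nearest is A
(-10, 0) — d² to each: A:533, B:90, C:41, D:628, E:170, F:137 → nearest is C
(5, 7) — d² to each: A:245, B:136, C:109, D:74, E:16, F:445 → nearest is E
(-1, 6) — d² to each: A:338, B:81, C:20, D:205, E:5, F:314 → nearest is E
(-6, 11) — d² to each: A:648, B:221, C:50, D:325, E:65, F:484 → nearest is C
(-11, 4) — d² to each: A:650, B:149, C:36, D:593, E:153, F:250 → nearest is C
Tally — A:1, B:1, C:3, D:1, E:2. C captures the most (3).

C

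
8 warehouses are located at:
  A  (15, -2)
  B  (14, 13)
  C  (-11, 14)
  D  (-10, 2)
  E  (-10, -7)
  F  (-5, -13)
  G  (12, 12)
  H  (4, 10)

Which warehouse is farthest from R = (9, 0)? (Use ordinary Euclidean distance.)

C

Since √ is increasing, it suffices to compare squared distances:
|RA|² = (9−15)² + (0−(-2))² = 36 + 4 = 40
|RB|² = (9−14)² + (0−13)² = 25 + 169 = 194
|RC|² = (9−(-11))² + (0−14)² = 400 + 196 = 596
|RD|² = (9−(-10))² + (0−2)² = 361 + 4 = 365
|RE|² = (9−(-10))² + (0−(-7))² = 361 + 49 = 410
|RF|² = (9−(-5))² + (0−(-13))² = 196 + 169 = 365
|RG|² = (9−12)² + (0−12)² = 9 + 144 = 153
|RH|² = (9−4)² + (0−10)² = 25 + 100 = 125
The largest is to C.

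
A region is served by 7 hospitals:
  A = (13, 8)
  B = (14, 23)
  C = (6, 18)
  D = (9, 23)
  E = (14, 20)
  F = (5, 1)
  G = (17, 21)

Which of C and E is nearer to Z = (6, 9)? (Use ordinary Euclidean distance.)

C

Compare squared distances:
|ZC|² = (6−6)² + (9−18)² = 0 + 81 = 81
|ZE|² = (6−14)² + (9−20)² = 64 + 121 = 185
81 < 185, so C is closer.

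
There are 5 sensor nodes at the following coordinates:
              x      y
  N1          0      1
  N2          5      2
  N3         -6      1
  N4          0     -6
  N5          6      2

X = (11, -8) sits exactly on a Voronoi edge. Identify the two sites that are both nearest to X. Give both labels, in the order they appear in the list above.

N4 and N5

Squared distances from X to each site:
|XN1|² = (11−0)² + (-8−1)² = 121 + 81 = 202
|XN2|² = (11−5)² + (-8−2)² = 36 + 100 = 136
|XN3|² = (11−(-6))² + (-8−1)² = 289 + 81 = 370
|XN4|² = (11−0)² + (-8−(-6))² = 121 + 4 = 125
|XN5|² = (11−6)² + (-8−2)² = 25 + 100 = 125
X is equidistant from N4 and N5 (both at squared distance 125), and every other site is strictly farther — so X lies on the N4–N5 Voronoi edge.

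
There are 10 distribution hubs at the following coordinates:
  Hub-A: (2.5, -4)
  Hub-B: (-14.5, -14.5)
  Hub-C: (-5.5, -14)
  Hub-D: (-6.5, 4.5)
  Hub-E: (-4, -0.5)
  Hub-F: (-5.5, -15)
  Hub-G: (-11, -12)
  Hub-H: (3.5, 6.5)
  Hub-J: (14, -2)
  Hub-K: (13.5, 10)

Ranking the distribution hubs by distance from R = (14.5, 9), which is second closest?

Compare squared distances (the ordering matches that of the actual distances):
d²(R, Hub-A) = 144 + 169 = 313
d²(R, Hub-B) = 841 + 552.25 = 1393.25
d²(R, Hub-C) = 400 + 529 = 929
d²(R, Hub-D) = 441 + 20.25 = 461.25
d²(R, Hub-E) = 342.25 + 90.25 = 432.5
d²(R, Hub-F) = 400 + 576 = 976
d²(R, Hub-G) = 650.25 + 441 = 1091.25
d²(R, Hub-H) = 121 + 6.25 = 127.25
d²(R, Hub-J) = 0.25 + 121 = 121.25
d²(R, Hub-K) = 1 + 1 = 2
Sorted ascending: Hub-K, Hub-J, Hub-H, … — the second-nearest is Hub-J.

Hub-J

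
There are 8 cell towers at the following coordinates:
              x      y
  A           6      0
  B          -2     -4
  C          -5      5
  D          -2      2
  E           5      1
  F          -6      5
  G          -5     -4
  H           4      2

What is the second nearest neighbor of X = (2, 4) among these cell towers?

E

Since √ is increasing, it suffices to compare squared distances:
|XA|² = (2−6)² + (4−0)² = 16 + 16 = 32
|XB|² = (2−(-2))² + (4−(-4))² = 16 + 64 = 80
|XC|² = (2−(-5))² + (4−5)² = 49 + 1 = 50
|XD|² = (2−(-2))² + (4−2)² = 16 + 4 = 20
|XE|² = (2−5)² + (4−1)² = 9 + 9 = 18
|XF|² = (2−(-6))² + (4−5)² = 64 + 1 = 65
|XG|² = (2−(-5))² + (4−(-4))² = 49 + 64 = 113
|XH|² = (2−4)² + (4−2)² = 4 + 4 = 8
Sorted ascending: H, E, D, … — the second-nearest is E.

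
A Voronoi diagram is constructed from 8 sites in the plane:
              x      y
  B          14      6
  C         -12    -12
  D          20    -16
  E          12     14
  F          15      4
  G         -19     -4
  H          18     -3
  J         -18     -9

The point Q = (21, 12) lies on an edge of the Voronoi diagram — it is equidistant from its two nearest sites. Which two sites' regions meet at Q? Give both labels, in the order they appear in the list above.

B and E

Squared distances from Q to each site:
|QB|² = (21−14)² + (12−6)² = 49 + 36 = 85
|QC|² = (21−(-12))² + (12−(-12))² = 1089 + 576 = 1665
|QD|² = (21−20)² + (12−(-16))² = 1 + 784 = 785
|QE|² = (21−12)² + (12−14)² = 81 + 4 = 85
|QF|² = (21−15)² + (12−4)² = 36 + 64 = 100
|QG|² = (21−(-19))² + (12−(-4))² = 1600 + 256 = 1856
|QH|² = (21−18)² + (12−(-3))² = 9 + 225 = 234
|QJ|² = (21−(-18))² + (12−(-9))² = 1521 + 441 = 1962
Q is equidistant from B and E (both at squared distance 85), and every other site is strictly farther — so Q lies on the B–E Voronoi edge.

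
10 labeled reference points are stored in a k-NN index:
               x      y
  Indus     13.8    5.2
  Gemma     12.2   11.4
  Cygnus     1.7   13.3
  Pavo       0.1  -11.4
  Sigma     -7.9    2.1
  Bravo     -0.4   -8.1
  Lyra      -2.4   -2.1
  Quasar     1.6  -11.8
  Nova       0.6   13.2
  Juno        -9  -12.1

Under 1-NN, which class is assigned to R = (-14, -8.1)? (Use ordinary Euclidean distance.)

Squared Euclidean distances:
d²(R, Indus) = (-14−13.8)² + (-8.1−5.2)² = 772.84 + 176.89 = 949.73
d²(R, Gemma) = (-14−12.2)² + (-8.1−11.4)² = 686.44 + 380.25 = 1066.69
d²(R, Cygnus) = (-14−1.7)² + (-8.1−13.3)² = 246.49 + 457.96 = 704.45
d²(R, Pavo) = (-14−0.1)² + (-8.1−(-11.4))² = 198.81 + 10.89 = 209.7
d²(R, Sigma) = (-14−(-7.9))² + (-8.1−2.1)² = 37.21 + 104.04 = 141.25
d²(R, Bravo) = (-14−(-0.4))² + (-8.1−(-8.1))² = 184.96 + 0 = 184.96
d²(R, Lyra) = (-14−(-2.4))² + (-8.1−(-2.1))² = 134.56 + 36 = 170.56
d²(R, Quasar) = (-14−1.6)² + (-8.1−(-11.8))² = 243.36 + 13.69 = 257.05
d²(R, Nova) = (-14−0.6)² + (-8.1−13.2)² = 213.16 + 453.69 = 666.85
d²(R, Juno) = (-14−(-9))² + (-8.1−(-12.1))² = 25 + 16 = 41
Juno is nearest.

Juno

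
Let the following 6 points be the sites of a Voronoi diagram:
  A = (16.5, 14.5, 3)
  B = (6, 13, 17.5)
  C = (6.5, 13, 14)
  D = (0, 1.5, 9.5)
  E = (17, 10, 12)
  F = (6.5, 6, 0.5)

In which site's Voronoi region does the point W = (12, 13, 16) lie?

C

Since √ is increasing, it suffices to compare squared distances:
|WA|² = 20.25 + 2.25 + 169 = 191.5
|WB|² = 36 + 0 + 2.25 = 38.25
|WC|² = 30.25 + 0 + 4 = 34.25
|WD|² = 144 + 132.25 + 42.25 = 318.5
|WE|² = 25 + 9 + 16 = 50
|WF|² = 30.25 + 49 + 240.25 = 319.5
Minimum is at C.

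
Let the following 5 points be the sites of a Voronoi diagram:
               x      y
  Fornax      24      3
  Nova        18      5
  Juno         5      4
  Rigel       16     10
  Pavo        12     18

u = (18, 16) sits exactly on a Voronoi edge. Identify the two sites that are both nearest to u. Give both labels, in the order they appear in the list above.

Squared distances from u to each site:
d²(u, Fornax) = (18−24)² + (16−3)² = 36 + 169 = 205
d²(u, Nova) = (18−18)² + (16−5)² = 0 + 121 = 121
d²(u, Juno) = (18−5)² + (16−4)² = 169 + 144 = 313
d²(u, Rigel) = (18−16)² + (16−10)² = 4 + 36 = 40
d²(u, Pavo) = (18−12)² + (16−18)² = 36 + 4 = 40
u is equidistant from Rigel and Pavo (both at squared distance 40), and every other site is strictly farther — so u lies on the Rigel–Pavo Voronoi edge.

Rigel and Pavo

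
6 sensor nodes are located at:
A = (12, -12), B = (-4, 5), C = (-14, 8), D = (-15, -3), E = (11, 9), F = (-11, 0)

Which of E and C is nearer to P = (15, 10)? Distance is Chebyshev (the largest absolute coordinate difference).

E

d(P,E) = max(4, 1) = 4
d(P,C) = max(29, 2) = 29
4 < 29, so E is closer.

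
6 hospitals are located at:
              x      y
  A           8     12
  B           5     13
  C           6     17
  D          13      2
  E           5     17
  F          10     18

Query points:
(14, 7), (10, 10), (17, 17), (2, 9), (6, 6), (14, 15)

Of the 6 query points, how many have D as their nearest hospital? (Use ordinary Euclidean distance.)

1

(14, 7) — d² to each: A:61, B:117, C:164, D:26, E:181, F:137 → nearest is D
(10, 10) — d² to each: A:8, B:34, C:65, D:73, E:74, F:64 → nearest is A
(17, 17) — d² to each: A:106, B:160, C:121, D:241, E:144, F:50 → nearest is F
(2, 9) — d² to each: A:45, B:25, C:80, D:170, E:73, F:145 → nearest is B
(6, 6) — d² to each: A:40, B:50, C:121, D:65, E:122, F:160 → nearest is A
(14, 15) — d² to each: A:45, B:85, C:68, D:170, E:85, F:25 → nearest is F
1 of the 6 points has D as nearest.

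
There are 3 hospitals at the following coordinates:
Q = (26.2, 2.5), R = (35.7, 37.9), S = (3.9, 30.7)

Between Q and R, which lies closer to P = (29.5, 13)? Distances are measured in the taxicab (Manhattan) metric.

d(P,Q) = |29.5−26.2| + |13−2.5| = 3.3 + 10.5 = 13.8
d(P,R) = |29.5−35.7| + |13−37.9| = 6.2 + 24.9 = 31.1
13.8 < 31.1, so Q is closer.

Q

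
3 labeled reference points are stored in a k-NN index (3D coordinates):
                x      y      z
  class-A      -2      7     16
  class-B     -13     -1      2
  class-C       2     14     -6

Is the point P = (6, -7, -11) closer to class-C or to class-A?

class-C

Compare squared distances:
d²(P, class-C) = (6−2)² + (-7−14)² + (-11−(-6))² = 16 + 441 + 25 = 482
d²(P, class-A) = (6−(-2))² + (-7−7)² + (-11−16)² = 64 + 196 + 729 = 989
482 < 989, so class-C is closer.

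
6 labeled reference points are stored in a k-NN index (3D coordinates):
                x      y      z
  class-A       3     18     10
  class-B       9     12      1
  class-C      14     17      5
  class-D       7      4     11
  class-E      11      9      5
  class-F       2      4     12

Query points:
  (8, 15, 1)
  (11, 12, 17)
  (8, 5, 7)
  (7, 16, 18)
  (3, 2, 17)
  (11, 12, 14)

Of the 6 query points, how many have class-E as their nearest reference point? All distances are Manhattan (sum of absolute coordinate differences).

(8, 15, 1) — d to each: class-A:17, class-B:4, class-C:12, class-D:22, class-E:13, class-F:28 → nearest is class-B
(11, 12, 17) — d to each: class-A:21, class-B:18, class-C:20, class-D:18, class-E:15, class-F:22 → nearest is class-E
(8, 5, 7) — d to each: class-A:21, class-B:14, class-C:20, class-D:6, class-E:9, class-F:12 → nearest is class-D
(7, 16, 18) — d to each: class-A:14, class-B:23, class-C:21, class-D:19, class-E:24, class-F:23 → nearest is class-A
(3, 2, 17) — d to each: class-A:23, class-B:32, class-C:38, class-D:12, class-E:27, class-F:8 → nearest is class-F
(11, 12, 14) — d to each: class-A:18, class-B:15, class-C:17, class-D:15, class-E:12, class-F:19 → nearest is class-E
2 of the 6 points have class-E as nearest.

2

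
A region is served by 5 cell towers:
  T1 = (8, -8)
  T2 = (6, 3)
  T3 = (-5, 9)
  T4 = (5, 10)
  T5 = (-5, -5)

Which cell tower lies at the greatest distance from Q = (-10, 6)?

Since √ is increasing, it suffices to compare squared distances:
|QT1|² = (-10−8)² + (6−(-8))² = 324 + 196 = 520
|QT2|² = (-10−6)² + (6−3)² = 256 + 9 = 265
|QT3|² = (-10−(-5))² + (6−9)² = 25 + 9 = 34
|QT4|² = (-10−5)² + (6−10)² = 225 + 16 = 241
|QT5|² = (-10−(-5))² + (6−(-5))² = 25 + 121 = 146
The largest is to T1.

T1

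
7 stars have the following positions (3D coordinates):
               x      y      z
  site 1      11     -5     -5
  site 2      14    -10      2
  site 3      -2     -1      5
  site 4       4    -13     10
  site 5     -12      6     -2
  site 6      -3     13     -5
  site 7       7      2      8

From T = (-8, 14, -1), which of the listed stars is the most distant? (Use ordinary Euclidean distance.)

site 2

Squared Euclidean distances:
d²(T, site 1) = (-8−11)² + (14−(-5))² + (-1−(-5))² = 361 + 361 + 16 = 738
d²(T, site 2) = (-8−14)² + (14−(-10))² + (-1−2)² = 484 + 576 + 9 = 1069
d²(T, site 3) = (-8−(-2))² + (14−(-1))² + (-1−5)² = 36 + 225 + 36 = 297
d²(T, site 4) = (-8−4)² + (14−(-13))² + (-1−10)² = 144 + 729 + 121 = 994
d²(T, site 5) = (-8−(-12))² + (14−6)² + (-1−(-2))² = 16 + 64 + 1 = 81
d²(T, site 6) = (-8−(-3))² + (14−13)² + (-1−(-5))² = 25 + 1 + 16 = 42
d²(T, site 7) = (-8−7)² + (14−2)² + (-1−8)² = 225 + 144 + 81 = 450
The largest is to site 2.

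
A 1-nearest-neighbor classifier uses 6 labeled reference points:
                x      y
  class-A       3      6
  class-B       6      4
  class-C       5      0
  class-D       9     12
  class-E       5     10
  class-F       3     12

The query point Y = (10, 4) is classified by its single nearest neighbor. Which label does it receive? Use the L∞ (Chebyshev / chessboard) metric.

d(Y, class-A) = max(7, 2) = 7
d(Y, class-B) = max(4, 0) = 4
d(Y, class-C) = max(5, 4) = 5
d(Y, class-D) = max(1, 8) = 8
d(Y, class-E) = max(5, 6) = 6
d(Y, class-F) = max(7, 8) = 8
The smallest is to class-B, so Y lies in the Voronoi region of class-B.

class-B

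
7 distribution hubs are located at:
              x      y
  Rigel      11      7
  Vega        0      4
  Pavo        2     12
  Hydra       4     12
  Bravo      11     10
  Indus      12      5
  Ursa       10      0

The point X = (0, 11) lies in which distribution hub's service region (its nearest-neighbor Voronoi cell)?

Pavo

Since √ is increasing, it suffices to compare squared distances:
d²(X, Rigel) = (0−11)² + (11−7)² = 121 + 16 = 137
d²(X, Vega) = (0−0)² + (11−4)² = 0 + 49 = 49
d²(X, Pavo) = (0−2)² + (11−12)² = 4 + 1 = 5
d²(X, Hydra) = (0−4)² + (11−12)² = 16 + 1 = 17
d²(X, Bravo) = (0−11)² + (11−10)² = 121 + 1 = 122
d²(X, Indus) = (0−12)² + (11−5)² = 144 + 36 = 180
d²(X, Ursa) = (0−10)² + (11−0)² = 100 + 121 = 221
Minimum is at Pavo.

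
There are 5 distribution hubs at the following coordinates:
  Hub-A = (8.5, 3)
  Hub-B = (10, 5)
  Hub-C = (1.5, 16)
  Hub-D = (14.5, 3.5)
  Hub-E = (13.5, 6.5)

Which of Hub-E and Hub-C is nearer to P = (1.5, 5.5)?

Hub-C

Compare squared distances:
d²(P, Hub-E) = (1.5−13.5)² + (5.5−6.5)² = 144 + 1 = 145
d²(P, Hub-C) = (1.5−1.5)² + (5.5−16)² = 0 + 110.25 = 110.25
145 > 110.25, so Hub-C is closer.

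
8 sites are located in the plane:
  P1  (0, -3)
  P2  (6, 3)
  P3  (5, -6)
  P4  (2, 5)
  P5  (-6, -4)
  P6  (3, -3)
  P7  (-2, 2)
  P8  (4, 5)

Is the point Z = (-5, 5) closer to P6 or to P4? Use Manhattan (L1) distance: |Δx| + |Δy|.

d(Z,P6) = |-5−3| + |5−(-3)| = 8 + 8 = 16
d(Z,P4) = |-5−2| + |5−5| = 7 + 0 = 7
16 > 7, so P4 is closer.

P4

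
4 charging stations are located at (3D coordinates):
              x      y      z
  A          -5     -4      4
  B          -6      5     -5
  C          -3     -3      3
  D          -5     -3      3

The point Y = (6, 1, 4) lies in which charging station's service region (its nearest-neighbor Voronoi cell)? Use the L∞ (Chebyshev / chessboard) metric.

d(Y,A) = max(11, 5, 0) = 11
d(Y,B) = max(12, 4, 9) = 12
d(Y,C) = max(9, 4, 1) = 9
d(Y,D) = max(11, 4, 1) = 11
C is nearest.

C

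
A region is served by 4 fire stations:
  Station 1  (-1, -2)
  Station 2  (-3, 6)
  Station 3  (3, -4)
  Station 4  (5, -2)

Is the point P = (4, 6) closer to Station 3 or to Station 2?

Compare squared distances:
d²(P, Station 3) = (4−3)² + (6−(-4))² = 1 + 100 = 101
d²(P, Station 2) = (4−(-3))² + (6−6)² = 49 + 0 = 49
101 > 49, so Station 2 is closer.

Station 2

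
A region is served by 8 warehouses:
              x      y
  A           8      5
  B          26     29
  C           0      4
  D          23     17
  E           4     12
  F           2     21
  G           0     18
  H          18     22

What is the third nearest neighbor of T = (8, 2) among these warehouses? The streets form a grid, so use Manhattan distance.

E

d(T,A) = |8−8| + |2−5| = 0 + 3 = 3
d(T,B) = |8−26| + |2−29| = 18 + 27 = 45
d(T,C) = |8−0| + |2−4| = 8 + 2 = 10
d(T,D) = |8−23| + |2−17| = 15 + 15 = 30
d(T,E) = |8−4| + |2−12| = 4 + 10 = 14
d(T,F) = |8−2| + |2−21| = 6 + 19 = 25
d(T,G) = |8−0| + |2−18| = 8 + 16 = 24
d(T,H) = |8−18| + |2−22| = 10 + 20 = 30
Sorted ascending: A, C, E, G, … — the third-nearest is E.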